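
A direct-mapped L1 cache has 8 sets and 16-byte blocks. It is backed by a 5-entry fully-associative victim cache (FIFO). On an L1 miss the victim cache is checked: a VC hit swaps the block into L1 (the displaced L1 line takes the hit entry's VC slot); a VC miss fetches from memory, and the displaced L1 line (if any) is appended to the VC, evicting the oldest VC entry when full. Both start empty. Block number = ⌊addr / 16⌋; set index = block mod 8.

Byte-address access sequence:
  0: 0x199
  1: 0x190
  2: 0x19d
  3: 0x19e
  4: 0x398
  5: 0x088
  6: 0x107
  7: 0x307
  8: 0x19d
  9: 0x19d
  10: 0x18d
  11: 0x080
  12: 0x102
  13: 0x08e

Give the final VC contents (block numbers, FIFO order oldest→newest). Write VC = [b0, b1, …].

  [0] addr=0x199 blk=25 s=1: MISS | VC []
  [1] addr=0x190 blk=25 s=1: L1-HIT | VC []
  [2] addr=0x19d blk=25 s=1: L1-HIT | VC []
  [3] addr=0x19e blk=25 s=1: L1-HIT | VC []
  [4] addr=0x398 blk=57 s=1: MISS | VC [25]
  [5] addr=0x88 blk=8 s=0: MISS | VC [25]
  [6] addr=0x107 blk=16 s=0: MISS | VC [25, 8]
  [7] addr=0x307 blk=48 s=0: MISS | VC [25, 8, 16]
  [8] addr=0x19d blk=25 s=1: VC-HIT | VC [57, 8, 16]
  [9] addr=0x19d blk=25 s=1: L1-HIT | VC [57, 8, 16]
  [10] addr=0x18d blk=24 s=0: MISS | VC [57, 8, 16, 48]
  [11] addr=0x80 blk=8 s=0: VC-HIT | VC [57, 24, 16, 48]
  [12] addr=0x102 blk=16 s=0: VC-HIT | VC [57, 24, 8, 48]
  [13] addr=0x8e blk=8 s=0: VC-HIT | VC [57, 24, 16, 48]

VC = [57, 24, 16, 48]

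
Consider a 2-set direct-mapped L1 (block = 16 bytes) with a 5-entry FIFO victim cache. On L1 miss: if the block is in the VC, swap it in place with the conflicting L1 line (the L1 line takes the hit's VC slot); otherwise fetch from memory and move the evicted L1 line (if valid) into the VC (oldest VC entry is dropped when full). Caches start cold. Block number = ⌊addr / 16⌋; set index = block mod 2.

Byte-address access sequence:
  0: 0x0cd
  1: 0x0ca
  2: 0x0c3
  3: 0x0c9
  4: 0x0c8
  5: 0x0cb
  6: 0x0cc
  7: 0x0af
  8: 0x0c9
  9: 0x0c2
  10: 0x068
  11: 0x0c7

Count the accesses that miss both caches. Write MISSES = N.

#0 0xcd→b12/s0 MISS; vc=[]
#1 0xca→b12/s0 L1-HIT; vc=[]
#2 0xc3→b12/s0 L1-HIT; vc=[]
#3 0xc9→b12/s0 L1-HIT; vc=[]
#4 0xc8→b12/s0 L1-HIT; vc=[]
#5 0xcb→b12/s0 L1-HIT; vc=[]
#6 0xcc→b12/s0 L1-HIT; vc=[]
#7 0xaf→b10/s0 MISS; vc=[12]
#8 0xc9→b12/s0 VC-HIT; vc=[10]
#9 0xc2→b12/s0 L1-HIT; vc=[10]
#10 0x68→b6/s0 MISS; vc=[10,12]
#11 0xc7→b12/s0 VC-HIT; vc=[10,6]

MISSES = 3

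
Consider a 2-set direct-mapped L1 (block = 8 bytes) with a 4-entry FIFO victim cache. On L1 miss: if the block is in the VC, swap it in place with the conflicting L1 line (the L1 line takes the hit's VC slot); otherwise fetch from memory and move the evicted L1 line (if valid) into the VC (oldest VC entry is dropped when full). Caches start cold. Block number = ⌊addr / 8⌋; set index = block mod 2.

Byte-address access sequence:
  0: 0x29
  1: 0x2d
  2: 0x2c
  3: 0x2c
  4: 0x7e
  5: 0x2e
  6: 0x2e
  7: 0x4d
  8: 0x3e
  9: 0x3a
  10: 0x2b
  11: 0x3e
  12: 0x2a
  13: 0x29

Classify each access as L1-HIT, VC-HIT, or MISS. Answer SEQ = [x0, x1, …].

0: 0x29 (blk 5, set 1) → MISS  vc=[]
1: 0x2d (blk 5, set 1) → L1-HIT  vc=[]
2: 0x2c (blk 5, set 1) → L1-HIT  vc=[]
3: 0x2c (blk 5, set 1) → L1-HIT  vc=[]
4: 0x7e (blk 15, set 1) → MISS  vc=[5]
5: 0x2e (blk 5, set 1) → VC-HIT  vc=[15]
6: 0x2e (blk 5, set 1) → L1-HIT  vc=[15]
7: 0x4d (blk 9, set 1) → MISS  vc=[15, 5]
8: 0x3e (blk 7, set 1) → MISS  vc=[15, 5, 9]
9: 0x3a (blk 7, set 1) → L1-HIT  vc=[15, 5, 9]
10: 0x2b (blk 5, set 1) → VC-HIT  vc=[15, 7, 9]
11: 0x3e (blk 7, set 1) → VC-HIT  vc=[15, 5, 9]
12: 0x2a (blk 5, set 1) → VC-HIT  vc=[15, 7, 9]
13: 0x29 (blk 5, set 1) → L1-HIT  vc=[15, 7, 9]

SEQ = [MISS, L1-HIT, L1-HIT, L1-HIT, MISS, VC-HIT, L1-HIT, MISS, MISS, L1-HIT, VC-HIT, VC-HIT, VC-HIT, L1-HIT]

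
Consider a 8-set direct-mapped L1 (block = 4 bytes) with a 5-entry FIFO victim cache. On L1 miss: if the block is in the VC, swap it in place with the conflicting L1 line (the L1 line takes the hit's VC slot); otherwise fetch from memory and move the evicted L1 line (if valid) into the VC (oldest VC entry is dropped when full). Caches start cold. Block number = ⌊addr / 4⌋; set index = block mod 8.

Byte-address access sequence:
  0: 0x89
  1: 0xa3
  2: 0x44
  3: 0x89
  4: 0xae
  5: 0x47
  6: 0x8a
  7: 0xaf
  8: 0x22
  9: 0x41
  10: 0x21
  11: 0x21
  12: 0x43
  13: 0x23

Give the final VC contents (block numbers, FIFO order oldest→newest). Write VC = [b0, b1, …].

0: 0x89 (blk 34, set 2) → MISS  vc=[]
1: 0xa3 (blk 40, set 0) → MISS  vc=[]
2: 0x44 (blk 17, set 1) → MISS  vc=[]
3: 0x89 (blk 34, set 2) → L1-HIT  vc=[]
4: 0xae (blk 43, set 3) → MISS  vc=[]
5: 0x47 (blk 17, set 1) → L1-HIT  vc=[]
6: 0x8a (blk 34, set 2) → L1-HIT  vc=[]
7: 0xaf (blk 43, set 3) → L1-HIT  vc=[]
8: 0x22 (blk 8, set 0) → MISS  vc=[40]
9: 0x41 (blk 16, set 0) → MISS  vc=[40, 8]
10: 0x21 (blk 8, set 0) → VC-HIT  vc=[40, 16]
11: 0x21 (blk 8, set 0) → L1-HIT  vc=[40, 16]
12: 0x43 (blk 16, set 0) → VC-HIT  vc=[40, 8]
13: 0x23 (blk 8, set 0) → VC-HIT  vc=[40, 16]

VC = [40, 16]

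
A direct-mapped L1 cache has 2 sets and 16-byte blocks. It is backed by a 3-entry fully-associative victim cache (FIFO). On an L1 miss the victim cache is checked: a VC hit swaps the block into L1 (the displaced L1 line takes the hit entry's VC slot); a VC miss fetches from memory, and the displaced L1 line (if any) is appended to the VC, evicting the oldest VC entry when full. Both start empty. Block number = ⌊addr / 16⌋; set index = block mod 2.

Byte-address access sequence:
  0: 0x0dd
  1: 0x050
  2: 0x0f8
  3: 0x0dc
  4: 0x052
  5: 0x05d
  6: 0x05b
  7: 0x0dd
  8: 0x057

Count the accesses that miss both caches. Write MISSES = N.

MISSES = 3

  [0] addr=0xdd blk=13 s=1: MISS | VC []
  [1] addr=0x50 blk=5 s=1: MISS | VC [13]
  [2] addr=0xf8 blk=15 s=1: MISS | VC [13, 5]
  [3] addr=0xdc blk=13 s=1: VC-HIT | VC [15, 5]
  [4] addr=0x52 blk=5 s=1: VC-HIT | VC [15, 13]
  [5] addr=0x5d blk=5 s=1: L1-HIT | VC [15, 13]
  [6] addr=0x5b blk=5 s=1: L1-HIT | VC [15, 13]
  [7] addr=0xdd blk=13 s=1: VC-HIT | VC [15, 5]
  [8] addr=0x57 blk=5 s=1: VC-HIT | VC [15, 13]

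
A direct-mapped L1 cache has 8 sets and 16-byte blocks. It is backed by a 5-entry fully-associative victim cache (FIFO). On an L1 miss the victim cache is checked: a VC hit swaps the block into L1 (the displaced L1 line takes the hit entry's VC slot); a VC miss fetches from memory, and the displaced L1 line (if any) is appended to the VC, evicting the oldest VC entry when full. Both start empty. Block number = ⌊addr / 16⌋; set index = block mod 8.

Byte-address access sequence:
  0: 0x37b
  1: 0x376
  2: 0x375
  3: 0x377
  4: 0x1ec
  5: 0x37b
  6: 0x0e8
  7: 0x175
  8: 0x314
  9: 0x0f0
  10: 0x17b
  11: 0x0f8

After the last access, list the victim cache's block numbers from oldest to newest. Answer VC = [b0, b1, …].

0: 0x37b (blk 55, set 7) → MISS  vc=[]
1: 0x376 (blk 55, set 7) → L1-HIT  vc=[]
2: 0x375 (blk 55, set 7) → L1-HIT  vc=[]
3: 0x377 (blk 55, set 7) → L1-HIT  vc=[]
4: 0x1ec (blk 30, set 6) → MISS  vc=[]
5: 0x37b (blk 55, set 7) → L1-HIT  vc=[]
6: 0xe8 (blk 14, set 6) → MISS  vc=[30]
7: 0x175 (blk 23, set 7) → MISS  vc=[30, 55]
8: 0x314 (blk 49, set 1) → MISS  vc=[30, 55]
9: 0xf0 (blk 15, set 7) → MISS  vc=[30, 55, 23]
10: 0x17b (blk 23, set 7) → VC-HIT  vc=[30, 55, 15]
11: 0xf8 (blk 15, set 7) → VC-HIT  vc=[30, 55, 23]

VC = [30, 55, 23]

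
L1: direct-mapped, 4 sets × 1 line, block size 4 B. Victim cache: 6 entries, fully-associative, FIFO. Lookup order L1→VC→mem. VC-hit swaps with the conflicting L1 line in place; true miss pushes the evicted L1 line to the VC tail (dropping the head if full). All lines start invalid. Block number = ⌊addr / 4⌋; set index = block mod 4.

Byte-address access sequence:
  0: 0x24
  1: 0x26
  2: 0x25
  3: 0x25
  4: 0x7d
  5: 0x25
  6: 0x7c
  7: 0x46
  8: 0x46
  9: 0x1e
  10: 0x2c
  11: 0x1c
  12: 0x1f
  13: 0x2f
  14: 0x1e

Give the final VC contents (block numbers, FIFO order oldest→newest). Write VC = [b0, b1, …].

VC = [9, 31, 11]

0: 0x24 (blk 9, set 1) → MISS  vc=[]
1: 0x26 (blk 9, set 1) → L1-HIT  vc=[]
2: 0x25 (blk 9, set 1) → L1-HIT  vc=[]
3: 0x25 (blk 9, set 1) → L1-HIT  vc=[]
4: 0x7d (blk 31, set 3) → MISS  vc=[]
5: 0x25 (blk 9, set 1) → L1-HIT  vc=[]
6: 0x7c (blk 31, set 3) → L1-HIT  vc=[]
7: 0x46 (blk 17, set 1) → MISS  vc=[9]
8: 0x46 (blk 17, set 1) → L1-HIT  vc=[9]
9: 0x1e (blk 7, set 3) → MISS  vc=[9, 31]
10: 0x2c (blk 11, set 3) → MISS  vc=[9, 31, 7]
11: 0x1c (blk 7, set 3) → VC-HIT  vc=[9, 31, 11]
12: 0x1f (blk 7, set 3) → L1-HIT  vc=[9, 31, 11]
13: 0x2f (blk 11, set 3) → VC-HIT  vc=[9, 31, 7]
14: 0x1e (blk 7, set 3) → VC-HIT  vc=[9, 31, 11]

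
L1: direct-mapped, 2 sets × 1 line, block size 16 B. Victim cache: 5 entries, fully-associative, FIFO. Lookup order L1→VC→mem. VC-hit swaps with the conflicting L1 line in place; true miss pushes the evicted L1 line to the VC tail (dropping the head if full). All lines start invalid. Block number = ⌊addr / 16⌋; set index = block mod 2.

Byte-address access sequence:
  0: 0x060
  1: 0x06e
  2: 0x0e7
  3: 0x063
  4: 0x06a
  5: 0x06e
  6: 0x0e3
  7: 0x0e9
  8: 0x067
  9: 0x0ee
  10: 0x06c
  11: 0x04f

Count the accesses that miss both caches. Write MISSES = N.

0: 0x60 (blk 6, set 0) → MISS  vc=[]
1: 0x6e (blk 6, set 0) → L1-HIT  vc=[]
2: 0xe7 (blk 14, set 0) → MISS  vc=[6]
3: 0x63 (blk 6, set 0) → VC-HIT  vc=[14]
4: 0x6a (blk 6, set 0) → L1-HIT  vc=[14]
5: 0x6e (blk 6, set 0) → L1-HIT  vc=[14]
6: 0xe3 (blk 14, set 0) → VC-HIT  vc=[6]
7: 0xe9 (blk 14, set 0) → L1-HIT  vc=[6]
8: 0x67 (blk 6, set 0) → VC-HIT  vc=[14]
9: 0xee (blk 14, set 0) → VC-HIT  vc=[6]
10: 0x6c (blk 6, set 0) → VC-HIT  vc=[14]
11: 0x4f (blk 4, set 0) → MISS  vc=[14, 6]

MISSES = 3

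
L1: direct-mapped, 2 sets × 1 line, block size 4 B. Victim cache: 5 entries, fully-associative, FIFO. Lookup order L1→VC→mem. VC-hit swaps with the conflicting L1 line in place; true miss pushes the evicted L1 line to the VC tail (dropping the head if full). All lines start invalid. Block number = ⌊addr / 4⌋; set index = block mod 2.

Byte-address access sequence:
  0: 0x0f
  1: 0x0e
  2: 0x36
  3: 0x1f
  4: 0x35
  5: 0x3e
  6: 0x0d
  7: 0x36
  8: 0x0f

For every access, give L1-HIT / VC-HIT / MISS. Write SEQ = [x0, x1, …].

#0 0xf→b3/s1 MISS; vc=[]
#1 0xe→b3/s1 L1-HIT; vc=[]
#2 0x36→b13/s1 MISS; vc=[3]
#3 0x1f→b7/s1 MISS; vc=[3,13]
#4 0x35→b13/s1 VC-HIT; vc=[3,7]
#5 0x3e→b15/s1 MISS; vc=[3,7,13]
#6 0xd→b3/s1 VC-HIT; vc=[15,7,13]
#7 0x36→b13/s1 VC-HIT; vc=[15,7,3]
#8 0xf→b3/s1 VC-HIT; vc=[15,7,13]

SEQ = [MISS, L1-HIT, MISS, MISS, VC-HIT, MISS, VC-HIT, VC-HIT, VC-HIT]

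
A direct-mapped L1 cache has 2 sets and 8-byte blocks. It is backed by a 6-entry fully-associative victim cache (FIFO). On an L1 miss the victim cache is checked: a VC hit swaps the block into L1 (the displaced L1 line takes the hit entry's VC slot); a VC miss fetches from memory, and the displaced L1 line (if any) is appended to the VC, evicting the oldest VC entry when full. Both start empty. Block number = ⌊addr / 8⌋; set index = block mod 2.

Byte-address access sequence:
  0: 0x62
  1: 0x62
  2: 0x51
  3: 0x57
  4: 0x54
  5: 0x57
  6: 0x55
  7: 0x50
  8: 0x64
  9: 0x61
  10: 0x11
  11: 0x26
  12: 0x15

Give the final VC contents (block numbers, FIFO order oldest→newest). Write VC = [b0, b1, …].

0: 0x62 (blk 12, set 0) → MISS  vc=[]
1: 0x62 (blk 12, set 0) → L1-HIT  vc=[]
2: 0x51 (blk 10, set 0) → MISS  vc=[12]
3: 0x57 (blk 10, set 0) → L1-HIT  vc=[12]
4: 0x54 (blk 10, set 0) → L1-HIT  vc=[12]
5: 0x57 (blk 10, set 0) → L1-HIT  vc=[12]
6: 0x55 (blk 10, set 0) → L1-HIT  vc=[12]
7: 0x50 (blk 10, set 0) → L1-HIT  vc=[12]
8: 0x64 (blk 12, set 0) → VC-HIT  vc=[10]
9: 0x61 (blk 12, set 0) → L1-HIT  vc=[10]
10: 0x11 (blk 2, set 0) → MISS  vc=[10, 12]
11: 0x26 (blk 4, set 0) → MISS  vc=[10, 12, 2]
12: 0x15 (blk 2, set 0) → VC-HIT  vc=[10, 12, 4]

VC = [10, 12, 4]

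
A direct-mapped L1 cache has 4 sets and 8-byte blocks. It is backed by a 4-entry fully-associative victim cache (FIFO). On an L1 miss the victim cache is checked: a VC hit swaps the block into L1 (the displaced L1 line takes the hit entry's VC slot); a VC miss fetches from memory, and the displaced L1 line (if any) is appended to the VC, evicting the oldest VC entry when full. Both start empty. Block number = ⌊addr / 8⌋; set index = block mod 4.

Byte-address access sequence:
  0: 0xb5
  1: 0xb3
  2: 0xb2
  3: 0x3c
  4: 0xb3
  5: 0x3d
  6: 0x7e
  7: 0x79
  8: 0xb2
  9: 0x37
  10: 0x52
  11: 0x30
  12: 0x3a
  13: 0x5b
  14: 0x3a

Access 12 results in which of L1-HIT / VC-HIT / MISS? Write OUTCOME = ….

OUTCOME = VC-HIT

#0 0xb5→b22/s2 MISS; vc=[]
#1 0xb3→b22/s2 L1-HIT; vc=[]
#2 0xb2→b22/s2 L1-HIT; vc=[]
#3 0x3c→b7/s3 MISS; vc=[]
#4 0xb3→b22/s2 L1-HIT; vc=[]
#5 0x3d→b7/s3 L1-HIT; vc=[]
#6 0x7e→b15/s3 MISS; vc=[7]
#7 0x79→b15/s3 L1-HIT; vc=[7]
#8 0xb2→b22/s2 L1-HIT; vc=[7]
#9 0x37→b6/s2 MISS; vc=[7,22]
#10 0x52→b10/s2 MISS; vc=[7,22,6]
#11 0x30→b6/s2 VC-HIT; vc=[7,22,10]
#12 0x3a→b7/s3 VC-HIT; vc=[15,22,10]
#13 0x5b→b11/s3 MISS; vc=[15,22,10,7]
#14 0x3a→b7/s3 VC-HIT; vc=[15,22,10,11]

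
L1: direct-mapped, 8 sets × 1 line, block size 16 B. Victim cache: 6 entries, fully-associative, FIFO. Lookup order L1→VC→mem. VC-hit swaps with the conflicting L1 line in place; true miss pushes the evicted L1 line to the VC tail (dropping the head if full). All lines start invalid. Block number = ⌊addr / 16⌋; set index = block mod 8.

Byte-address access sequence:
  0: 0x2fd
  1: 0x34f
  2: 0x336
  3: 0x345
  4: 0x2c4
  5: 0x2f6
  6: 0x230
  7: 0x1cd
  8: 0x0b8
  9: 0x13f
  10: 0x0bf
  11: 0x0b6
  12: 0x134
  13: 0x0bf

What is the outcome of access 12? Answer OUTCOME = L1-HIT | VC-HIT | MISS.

#0 0x2fd→b47/s7 MISS; vc=[]
#1 0x34f→b52/s4 MISS; vc=[]
#2 0x336→b51/s3 MISS; vc=[]
#3 0x345→b52/s4 L1-HIT; vc=[]
#4 0x2c4→b44/s4 MISS; vc=[52]
#5 0x2f6→b47/s7 L1-HIT; vc=[52]
#6 0x230→b35/s3 MISS; vc=[52,51]
#7 0x1cd→b28/s4 MISS; vc=[52,51,44]
#8 0xb8→b11/s3 MISS; vc=[52,51,44,35]
#9 0x13f→b19/s3 MISS; vc=[52,51,44,35,11]
#10 0xbf→b11/s3 VC-HIT; vc=[52,51,44,35,19]
#11 0xb6→b11/s3 L1-HIT; vc=[52,51,44,35,19]
#12 0x134→b19/s3 VC-HIT; vc=[52,51,44,35,11]
#13 0xbf→b11/s3 VC-HIT; vc=[52,51,44,35,19]

OUTCOME = VC-HIT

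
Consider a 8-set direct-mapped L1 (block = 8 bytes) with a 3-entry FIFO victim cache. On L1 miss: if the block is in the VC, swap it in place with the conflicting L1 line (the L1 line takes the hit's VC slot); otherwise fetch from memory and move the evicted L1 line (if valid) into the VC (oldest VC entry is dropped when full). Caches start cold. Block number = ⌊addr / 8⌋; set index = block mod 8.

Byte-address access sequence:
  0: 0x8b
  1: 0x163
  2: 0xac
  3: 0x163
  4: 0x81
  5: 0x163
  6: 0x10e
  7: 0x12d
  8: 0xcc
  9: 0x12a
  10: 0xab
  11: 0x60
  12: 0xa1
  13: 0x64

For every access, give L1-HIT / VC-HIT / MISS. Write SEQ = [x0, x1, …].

SEQ = [MISS, MISS, MISS, L1-HIT, MISS, L1-HIT, MISS, MISS, MISS, L1-HIT, VC-HIT, MISS, MISS, VC-HIT]

#0 0x8b→b17/s1 MISS; vc=[]
#1 0x163→b44/s4 MISS; vc=[]
#2 0xac→b21/s5 MISS; vc=[]
#3 0x163→b44/s4 L1-HIT; vc=[]
#4 0x81→b16/s0 MISS; vc=[]
#5 0x163→b44/s4 L1-HIT; vc=[]
#6 0x10e→b33/s1 MISS; vc=[17]
#7 0x12d→b37/s5 MISS; vc=[17,21]
#8 0xcc→b25/s1 MISS; vc=[17,21,33]
#9 0x12a→b37/s5 L1-HIT; vc=[17,21,33]
#10 0xab→b21/s5 VC-HIT; vc=[17,37,33]
#11 0x60→b12/s4 MISS; vc=[37,33,44]
#12 0xa1→b20/s4 MISS; vc=[33,44,12]
#13 0x64→b12/s4 VC-HIT; vc=[33,44,20]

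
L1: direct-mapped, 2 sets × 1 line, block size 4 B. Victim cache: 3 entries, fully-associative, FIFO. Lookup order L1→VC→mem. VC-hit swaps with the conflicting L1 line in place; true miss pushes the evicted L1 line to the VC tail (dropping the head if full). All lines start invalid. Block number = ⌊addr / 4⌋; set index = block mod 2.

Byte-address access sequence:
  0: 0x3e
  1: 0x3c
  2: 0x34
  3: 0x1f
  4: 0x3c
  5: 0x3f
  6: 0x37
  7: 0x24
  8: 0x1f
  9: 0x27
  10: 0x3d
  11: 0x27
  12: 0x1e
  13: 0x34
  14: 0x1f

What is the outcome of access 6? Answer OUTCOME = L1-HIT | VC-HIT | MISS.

  [0] addr=0x3e blk=15 s=1: MISS | VC []
  [1] addr=0x3c blk=15 s=1: L1-HIT | VC []
  [2] addr=0x34 blk=13 s=1: MISS | VC [15]
  [3] addr=0x1f blk=7 s=1: MISS | VC [15, 13]
  [4] addr=0x3c blk=15 s=1: VC-HIT | VC [7, 13]
  [5] addr=0x3f blk=15 s=1: L1-HIT | VC [7, 13]
  [6] addr=0x37 blk=13 s=1: VC-HIT | VC [7, 15]
  [7] addr=0x24 blk=9 s=1: MISS | VC [7, 15, 13]
  [8] addr=0x1f blk=7 s=1: VC-HIT | VC [9, 15, 13]
  [9] addr=0x27 blk=9 s=1: VC-HIT | VC [7, 15, 13]
  [10] addr=0x3d blk=15 s=1: VC-HIT | VC [7, 9, 13]
  [11] addr=0x27 blk=9 s=1: VC-HIT | VC [7, 15, 13]
  [12] addr=0x1e blk=7 s=1: VC-HIT | VC [9, 15, 13]
  [13] addr=0x34 blk=13 s=1: VC-HIT | VC [9, 15, 7]
  [14] addr=0x1f blk=7 s=1: VC-HIT | VC [9, 15, 13]

OUTCOME = VC-HIT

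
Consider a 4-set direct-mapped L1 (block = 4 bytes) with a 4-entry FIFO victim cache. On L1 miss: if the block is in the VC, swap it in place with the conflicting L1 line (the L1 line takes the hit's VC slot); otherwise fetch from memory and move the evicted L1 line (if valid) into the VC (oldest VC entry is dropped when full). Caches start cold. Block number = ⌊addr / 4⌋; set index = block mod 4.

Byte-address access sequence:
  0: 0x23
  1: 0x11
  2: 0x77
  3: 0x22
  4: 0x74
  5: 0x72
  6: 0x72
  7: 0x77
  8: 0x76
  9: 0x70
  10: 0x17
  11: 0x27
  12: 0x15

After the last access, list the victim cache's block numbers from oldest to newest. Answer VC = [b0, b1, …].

  [0] addr=0x23 blk=8 s=0: MISS | VC []
  [1] addr=0x11 blk=4 s=0: MISS | VC [8]
  [2] addr=0x77 blk=29 s=1: MISS | VC [8]
  [3] addr=0x22 blk=8 s=0: VC-HIT | VC [4]
  [4] addr=0x74 blk=29 s=1: L1-HIT | VC [4]
  [5] addr=0x72 blk=28 s=0: MISS | VC [4, 8]
  [6] addr=0x72 blk=28 s=0: L1-HIT | VC [4, 8]
  [7] addr=0x77 blk=29 s=1: L1-HIT | VC [4, 8]
  [8] addr=0x76 blk=29 s=1: L1-HIT | VC [4, 8]
  [9] addr=0x70 blk=28 s=0: L1-HIT | VC [4, 8]
  [10] addr=0x17 blk=5 s=1: MISS | VC [4, 8, 29]
  [11] addr=0x27 blk=9 s=1: MISS | VC [4, 8, 29, 5]
  [12] addr=0x15 blk=5 s=1: VC-HIT | VC [4, 8, 29, 9]

VC = [4, 8, 29, 9]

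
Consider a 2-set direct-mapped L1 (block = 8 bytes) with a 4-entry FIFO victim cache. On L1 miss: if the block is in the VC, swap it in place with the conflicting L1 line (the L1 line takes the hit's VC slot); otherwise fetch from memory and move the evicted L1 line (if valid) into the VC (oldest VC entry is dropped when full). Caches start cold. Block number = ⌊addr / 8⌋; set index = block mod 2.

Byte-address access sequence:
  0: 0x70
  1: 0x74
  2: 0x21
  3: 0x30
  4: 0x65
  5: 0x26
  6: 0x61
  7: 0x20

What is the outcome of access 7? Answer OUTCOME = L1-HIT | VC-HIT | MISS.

0: 0x70 (blk 14, set 0) → MISS  vc=[]
1: 0x74 (blk 14, set 0) → L1-HIT  vc=[]
2: 0x21 (blk 4, set 0) → MISS  vc=[14]
3: 0x30 (blk 6, set 0) → MISS  vc=[14, 4]
4: 0x65 (blk 12, set 0) → MISS  vc=[14, 4, 6]
5: 0x26 (blk 4, set 0) → VC-HIT  vc=[14, 12, 6]
6: 0x61 (blk 12, set 0) → VC-HIT  vc=[14, 4, 6]
7: 0x20 (blk 4, set 0) → VC-HIT  vc=[14, 12, 6]

OUTCOME = VC-HIT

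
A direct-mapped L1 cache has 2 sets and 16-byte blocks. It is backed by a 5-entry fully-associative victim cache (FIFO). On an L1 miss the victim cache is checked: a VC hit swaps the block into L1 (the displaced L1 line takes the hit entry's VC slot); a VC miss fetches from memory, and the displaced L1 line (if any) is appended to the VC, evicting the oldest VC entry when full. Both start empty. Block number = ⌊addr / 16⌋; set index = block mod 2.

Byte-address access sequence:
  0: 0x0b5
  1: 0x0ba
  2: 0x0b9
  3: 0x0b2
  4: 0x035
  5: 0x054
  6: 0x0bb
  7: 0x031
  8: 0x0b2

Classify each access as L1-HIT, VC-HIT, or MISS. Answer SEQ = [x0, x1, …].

0: 0xb5 (blk 11, set 1) → MISS  vc=[]
1: 0xba (blk 11, set 1) → L1-HIT  vc=[]
2: 0xb9 (blk 11, set 1) → L1-HIT  vc=[]
3: 0xb2 (blk 11, set 1) → L1-HIT  vc=[]
4: 0x35 (blk 3, set 1) → MISS  vc=[11]
5: 0x54 (blk 5, set 1) → MISS  vc=[11, 3]
6: 0xbb (blk 11, set 1) → VC-HIT  vc=[5, 3]
7: 0x31 (blk 3, set 1) → VC-HIT  vc=[5, 11]
8: 0xb2 (blk 11, set 1) → VC-HIT  vc=[5, 3]

SEQ = [MISS, L1-HIT, L1-HIT, L1-HIT, MISS, MISS, VC-HIT, VC-HIT, VC-HIT]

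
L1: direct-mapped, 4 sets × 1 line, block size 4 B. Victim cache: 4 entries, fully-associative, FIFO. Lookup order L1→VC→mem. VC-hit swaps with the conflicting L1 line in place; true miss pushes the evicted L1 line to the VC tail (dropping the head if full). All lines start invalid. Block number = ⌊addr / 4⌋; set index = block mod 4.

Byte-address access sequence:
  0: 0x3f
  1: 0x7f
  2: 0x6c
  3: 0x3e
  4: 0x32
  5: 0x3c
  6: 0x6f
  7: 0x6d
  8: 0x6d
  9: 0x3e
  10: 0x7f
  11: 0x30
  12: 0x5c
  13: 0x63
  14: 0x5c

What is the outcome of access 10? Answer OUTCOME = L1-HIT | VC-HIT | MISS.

#0 0x3f→b15/s3 MISS; vc=[]
#1 0x7f→b31/s3 MISS; vc=[15]
#2 0x6c→b27/s3 MISS; vc=[15,31]
#3 0x3e→b15/s3 VC-HIT; vc=[27,31]
#4 0x32→b12/s0 MISS; vc=[27,31]
#5 0x3c→b15/s3 L1-HIT; vc=[27,31]
#6 0x6f→b27/s3 VC-HIT; vc=[15,31]
#7 0x6d→b27/s3 L1-HIT; vc=[15,31]
#8 0x6d→b27/s3 L1-HIT; vc=[15,31]
#9 0x3e→b15/s3 VC-HIT; vc=[27,31]
#10 0x7f→b31/s3 VC-HIT; vc=[27,15]
#11 0x30→b12/s0 L1-HIT; vc=[27,15]
#12 0x5c→b23/s3 MISS; vc=[27,15,31]
#13 0x63→b24/s0 MISS; vc=[27,15,31,12]
#14 0x5c→b23/s3 L1-HIT; vc=[27,15,31,12]

OUTCOME = VC-HIT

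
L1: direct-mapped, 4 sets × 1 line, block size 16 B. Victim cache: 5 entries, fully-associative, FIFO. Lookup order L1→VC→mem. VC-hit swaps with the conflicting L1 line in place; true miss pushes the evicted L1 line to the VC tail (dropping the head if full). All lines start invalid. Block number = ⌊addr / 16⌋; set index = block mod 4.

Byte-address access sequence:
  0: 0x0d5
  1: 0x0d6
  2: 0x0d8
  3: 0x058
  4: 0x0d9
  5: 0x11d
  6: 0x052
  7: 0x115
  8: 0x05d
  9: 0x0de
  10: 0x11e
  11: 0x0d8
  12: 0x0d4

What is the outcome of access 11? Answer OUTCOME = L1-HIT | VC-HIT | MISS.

0: 0xd5 (blk 13, set 1) → MISS  vc=[]
1: 0xd6 (blk 13, set 1) → L1-HIT  vc=[]
2: 0xd8 (blk 13, set 1) → L1-HIT  vc=[]
3: 0x58 (blk 5, set 1) → MISS  vc=[13]
4: 0xd9 (blk 13, set 1) → VC-HIT  vc=[5]
5: 0x11d (blk 17, set 1) → MISS  vc=[5, 13]
6: 0x52 (blk 5, set 1) → VC-HIT  vc=[17, 13]
7: 0x115 (blk 17, set 1) → VC-HIT  vc=[5, 13]
8: 0x5d (blk 5, set 1) → VC-HIT  vc=[17, 13]
9: 0xde (blk 13, set 1) → VC-HIT  vc=[17, 5]
10: 0x11e (blk 17, set 1) → VC-HIT  vc=[13, 5]
11: 0xd8 (blk 13, set 1) → VC-HIT  vc=[17, 5]
12: 0xd4 (blk 13, set 1) → L1-HIT  vc=[17, 5]

OUTCOME = VC-HIT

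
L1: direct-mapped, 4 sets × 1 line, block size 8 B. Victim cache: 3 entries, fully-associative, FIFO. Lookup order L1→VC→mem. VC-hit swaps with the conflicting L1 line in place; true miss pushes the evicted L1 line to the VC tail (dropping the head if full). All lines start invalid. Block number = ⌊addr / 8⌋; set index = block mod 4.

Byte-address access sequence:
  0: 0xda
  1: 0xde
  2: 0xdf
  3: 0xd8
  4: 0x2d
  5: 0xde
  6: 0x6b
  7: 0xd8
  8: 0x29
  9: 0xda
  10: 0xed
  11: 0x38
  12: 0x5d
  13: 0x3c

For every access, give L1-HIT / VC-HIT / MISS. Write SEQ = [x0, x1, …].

SEQ = [MISS, L1-HIT, L1-HIT, L1-HIT, MISS, L1-HIT, MISS, L1-HIT, VC-HIT, L1-HIT, MISS, MISS, MISS, VC-HIT]

  [0] addr=0xda blk=27 s=3: MISS | VC []
  [1] addr=0xde blk=27 s=3: L1-HIT | VC []
  [2] addr=0xdf blk=27 s=3: L1-HIT | VC []
  [3] addr=0xd8 blk=27 s=3: L1-HIT | VC []
  [4] addr=0x2d blk=5 s=1: MISS | VC []
  [5] addr=0xde blk=27 s=3: L1-HIT | VC []
  [6] addr=0x6b blk=13 s=1: MISS | VC [5]
  [7] addr=0xd8 blk=27 s=3: L1-HIT | VC [5]
  [8] addr=0x29 blk=5 s=1: VC-HIT | VC [13]
  [9] addr=0xda blk=27 s=3: L1-HIT | VC [13]
  [10] addr=0xed blk=29 s=1: MISS | VC [13, 5]
  [11] addr=0x38 blk=7 s=3: MISS | VC [13, 5, 27]
  [12] addr=0x5d blk=11 s=3: MISS | VC [5, 27, 7]
  [13] addr=0x3c blk=7 s=3: VC-HIT | VC [5, 27, 11]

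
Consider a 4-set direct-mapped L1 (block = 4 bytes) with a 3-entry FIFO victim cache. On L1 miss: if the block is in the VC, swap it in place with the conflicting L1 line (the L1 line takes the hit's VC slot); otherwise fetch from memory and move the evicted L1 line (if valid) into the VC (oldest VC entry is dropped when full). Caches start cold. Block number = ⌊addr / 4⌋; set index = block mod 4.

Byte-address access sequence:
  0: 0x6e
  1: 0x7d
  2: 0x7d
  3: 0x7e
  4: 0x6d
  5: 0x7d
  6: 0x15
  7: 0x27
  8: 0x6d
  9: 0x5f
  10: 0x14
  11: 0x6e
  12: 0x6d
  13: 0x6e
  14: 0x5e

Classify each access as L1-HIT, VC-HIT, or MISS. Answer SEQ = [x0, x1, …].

  [0] addr=0x6e blk=27 s=3: MISS | VC []
  [1] addr=0x7d blk=31 s=3: MISS | VC [27]
  [2] addr=0x7d blk=31 s=3: L1-HIT | VC [27]
  [3] addr=0x7e blk=31 s=3: L1-HIT | VC [27]
  [4] addr=0x6d blk=27 s=3: VC-HIT | VC [31]
  [5] addr=0x7d blk=31 s=3: VC-HIT | VC [27]
  [6] addr=0x15 blk=5 s=1: MISS | VC [27]
  [7] addr=0x27 blk=9 s=1: MISS | VC [27, 5]
  [8] addr=0x6d blk=27 s=3: VC-HIT | VC [31, 5]
  [9] addr=0x5f blk=23 s=3: MISS | VC [31, 5, 27]
  [10] addr=0x14 blk=5 s=1: VC-HIT | VC [31, 9, 27]
  [11] addr=0x6e blk=27 s=3: VC-HIT | VC [31, 9, 23]
  [12] addr=0x6d blk=27 s=3: L1-HIT | VC [31, 9, 23]
  [13] addr=0x6e blk=27 s=3: L1-HIT | VC [31, 9, 23]
  [14] addr=0x5e blk=23 s=3: VC-HIT | VC [31, 9, 27]

SEQ = [MISS, MISS, L1-HIT, L1-HIT, VC-HIT, VC-HIT, MISS, MISS, VC-HIT, MISS, VC-HIT, VC-HIT, L1-HIT, L1-HIT, VC-HIT]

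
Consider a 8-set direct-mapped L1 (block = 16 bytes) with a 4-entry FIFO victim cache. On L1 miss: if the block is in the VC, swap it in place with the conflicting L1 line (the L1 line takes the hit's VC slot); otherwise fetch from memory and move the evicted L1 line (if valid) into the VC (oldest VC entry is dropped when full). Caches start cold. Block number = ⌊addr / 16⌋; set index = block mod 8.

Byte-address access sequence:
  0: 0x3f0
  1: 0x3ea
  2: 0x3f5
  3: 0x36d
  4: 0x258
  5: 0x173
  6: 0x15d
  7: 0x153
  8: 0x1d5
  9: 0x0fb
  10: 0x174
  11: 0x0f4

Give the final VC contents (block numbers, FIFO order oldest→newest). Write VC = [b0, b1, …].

VC = [63, 37, 21, 23]

  [0] addr=0x3f0 blk=63 s=7: MISS | VC []
  [1] addr=0x3ea blk=62 s=6: MISS | VC []
  [2] addr=0x3f5 blk=63 s=7: L1-HIT | VC []
  [3] addr=0x36d blk=54 s=6: MISS | VC [62]
  [4] addr=0x258 blk=37 s=5: MISS | VC [62]
  [5] addr=0x173 blk=23 s=7: MISS | VC [62, 63]
  [6] addr=0x15d blk=21 s=5: MISS | VC [62, 63, 37]
  [7] addr=0x153 blk=21 s=5: L1-HIT | VC [62, 63, 37]
  [8] addr=0x1d5 blk=29 s=5: MISS | VC [62, 63, 37, 21]
  [9] addr=0xfb blk=15 s=7: MISS | VC [63, 37, 21, 23]
  [10] addr=0x174 blk=23 s=7: VC-HIT | VC [63, 37, 21, 15]
  [11] addr=0xf4 blk=15 s=7: VC-HIT | VC [63, 37, 21, 23]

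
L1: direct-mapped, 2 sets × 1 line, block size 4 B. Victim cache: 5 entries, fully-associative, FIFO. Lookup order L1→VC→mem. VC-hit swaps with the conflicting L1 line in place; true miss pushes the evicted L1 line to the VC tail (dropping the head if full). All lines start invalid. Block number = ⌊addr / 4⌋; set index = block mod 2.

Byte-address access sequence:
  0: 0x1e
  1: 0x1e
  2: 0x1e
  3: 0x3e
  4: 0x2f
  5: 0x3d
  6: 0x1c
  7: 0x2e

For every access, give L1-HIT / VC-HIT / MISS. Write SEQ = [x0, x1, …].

SEQ = [MISS, L1-HIT, L1-HIT, MISS, MISS, VC-HIT, VC-HIT, VC-HIT]

#0 0x1e→b7/s1 MISS; vc=[]
#1 0x1e→b7/s1 L1-HIT; vc=[]
#2 0x1e→b7/s1 L1-HIT; vc=[]
#3 0x3e→b15/s1 MISS; vc=[7]
#4 0x2f→b11/s1 MISS; vc=[7,15]
#5 0x3d→b15/s1 VC-HIT; vc=[7,11]
#6 0x1c→b7/s1 VC-HIT; vc=[15,11]
#7 0x2e→b11/s1 VC-HIT; vc=[15,7]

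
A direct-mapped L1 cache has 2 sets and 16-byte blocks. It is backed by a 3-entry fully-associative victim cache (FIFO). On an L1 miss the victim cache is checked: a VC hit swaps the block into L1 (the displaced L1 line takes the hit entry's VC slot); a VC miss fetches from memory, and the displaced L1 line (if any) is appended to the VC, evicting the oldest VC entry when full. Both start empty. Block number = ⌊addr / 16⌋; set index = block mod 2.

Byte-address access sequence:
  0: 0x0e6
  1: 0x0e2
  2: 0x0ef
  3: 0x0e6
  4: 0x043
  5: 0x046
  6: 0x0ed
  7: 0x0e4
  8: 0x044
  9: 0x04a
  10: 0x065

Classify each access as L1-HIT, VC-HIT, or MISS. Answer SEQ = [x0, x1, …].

0: 0xe6 (blk 14, set 0) → MISS  vc=[]
1: 0xe2 (blk 14, set 0) → L1-HIT  vc=[]
2: 0xef (blk 14, set 0) → L1-HIT  vc=[]
3: 0xe6 (blk 14, set 0) → L1-HIT  vc=[]
4: 0x43 (blk 4, set 0) → MISS  vc=[14]
5: 0x46 (blk 4, set 0) → L1-HIT  vc=[14]
6: 0xed (blk 14, set 0) → VC-HIT  vc=[4]
7: 0xe4 (blk 14, set 0) → L1-HIT  vc=[4]
8: 0x44 (blk 4, set 0) → VC-HIT  vc=[14]
9: 0x4a (blk 4, set 0) → L1-HIT  vc=[14]
10: 0x65 (blk 6, set 0) → MISS  vc=[14, 4]

SEQ = [MISS, L1-HIT, L1-HIT, L1-HIT, MISS, L1-HIT, VC-HIT, L1-HIT, VC-HIT, L1-HIT, MISS]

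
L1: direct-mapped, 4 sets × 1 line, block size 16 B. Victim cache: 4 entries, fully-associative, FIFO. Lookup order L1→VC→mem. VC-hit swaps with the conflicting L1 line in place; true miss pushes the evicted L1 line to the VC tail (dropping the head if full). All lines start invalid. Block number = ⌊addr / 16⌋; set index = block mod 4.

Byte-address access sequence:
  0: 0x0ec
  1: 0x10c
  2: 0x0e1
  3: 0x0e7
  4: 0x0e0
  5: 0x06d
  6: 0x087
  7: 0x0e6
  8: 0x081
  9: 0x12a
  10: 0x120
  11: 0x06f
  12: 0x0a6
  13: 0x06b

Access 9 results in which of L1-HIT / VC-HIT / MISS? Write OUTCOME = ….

OUTCOME = MISS

  [0] addr=0xec blk=14 s=2: MISS | VC []
  [1] addr=0x10c blk=16 s=0: MISS | VC []
  [2] addr=0xe1 blk=14 s=2: L1-HIT | VC []
  [3] addr=0xe7 blk=14 s=2: L1-HIT | VC []
  [4] addr=0xe0 blk=14 s=2: L1-HIT | VC []
  [5] addr=0x6d blk=6 s=2: MISS | VC [14]
  [6] addr=0x87 blk=8 s=0: MISS | VC [14, 16]
  [7] addr=0xe6 blk=14 s=2: VC-HIT | VC [6, 16]
  [8] addr=0x81 blk=8 s=0: L1-HIT | VC [6, 16]
  [9] addr=0x12a blk=18 s=2: MISS | VC [6, 16, 14]
  [10] addr=0x120 blk=18 s=2: L1-HIT | VC [6, 16, 14]
  [11] addr=0x6f blk=6 s=2: VC-HIT | VC [18, 16, 14]
  [12] addr=0xa6 blk=10 s=2: MISS | VC [18, 16, 14, 6]
  [13] addr=0x6b blk=6 s=2: VC-HIT | VC [18, 16, 14, 10]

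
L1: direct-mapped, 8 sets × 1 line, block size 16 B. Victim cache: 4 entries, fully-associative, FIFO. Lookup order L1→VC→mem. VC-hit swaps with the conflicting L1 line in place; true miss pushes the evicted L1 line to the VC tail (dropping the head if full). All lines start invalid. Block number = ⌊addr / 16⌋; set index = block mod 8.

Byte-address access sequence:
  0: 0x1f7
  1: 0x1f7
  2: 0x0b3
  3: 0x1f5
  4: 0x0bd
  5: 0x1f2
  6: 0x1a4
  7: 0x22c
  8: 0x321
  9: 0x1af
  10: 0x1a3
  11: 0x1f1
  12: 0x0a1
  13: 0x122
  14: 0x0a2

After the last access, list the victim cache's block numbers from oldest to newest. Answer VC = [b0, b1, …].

VC = [50, 34, 26, 18]

  [0] addr=0x1f7 blk=31 s=7: MISS | VC []
  [1] addr=0x1f7 blk=31 s=7: L1-HIT | VC []
  [2] addr=0xb3 blk=11 s=3: MISS | VC []
  [3] addr=0x1f5 blk=31 s=7: L1-HIT | VC []
  [4] addr=0xbd blk=11 s=3: L1-HIT | VC []
  [5] addr=0x1f2 blk=31 s=7: L1-HIT | VC []
  [6] addr=0x1a4 blk=26 s=2: MISS | VC []
  [7] addr=0x22c blk=34 s=2: MISS | VC [26]
  [8] addr=0x321 blk=50 s=2: MISS | VC [26, 34]
  [9] addr=0x1af blk=26 s=2: VC-HIT | VC [50, 34]
  [10] addr=0x1a3 blk=26 s=2: L1-HIT | VC [50, 34]
  [11] addr=0x1f1 blk=31 s=7: L1-HIT | VC [50, 34]
  [12] addr=0xa1 blk=10 s=2: MISS | VC [50, 34, 26]
  [13] addr=0x122 blk=18 s=2: MISS | VC [50, 34, 26, 10]
  [14] addr=0xa2 blk=10 s=2: VC-HIT | VC [50, 34, 26, 18]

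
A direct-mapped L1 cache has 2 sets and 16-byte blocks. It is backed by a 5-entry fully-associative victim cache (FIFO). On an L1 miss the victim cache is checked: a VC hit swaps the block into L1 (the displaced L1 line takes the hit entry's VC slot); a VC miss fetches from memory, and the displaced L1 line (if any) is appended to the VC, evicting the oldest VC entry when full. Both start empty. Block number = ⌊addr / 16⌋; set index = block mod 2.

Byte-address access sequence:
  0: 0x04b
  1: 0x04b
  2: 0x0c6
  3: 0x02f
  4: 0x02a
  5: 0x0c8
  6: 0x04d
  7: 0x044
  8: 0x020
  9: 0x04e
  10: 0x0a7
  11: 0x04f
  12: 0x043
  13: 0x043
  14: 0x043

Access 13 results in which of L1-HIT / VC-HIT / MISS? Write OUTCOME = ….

OUTCOME = L1-HIT

#0 0x4b→b4/s0 MISS; vc=[]
#1 0x4b→b4/s0 L1-HIT; vc=[]
#2 0xc6→b12/s0 MISS; vc=[4]
#3 0x2f→b2/s0 MISS; vc=[4,12]
#4 0x2a→b2/s0 L1-HIT; vc=[4,12]
#5 0xc8→b12/s0 VC-HIT; vc=[4,2]
#6 0x4d→b4/s0 VC-HIT; vc=[12,2]
#7 0x44→b4/s0 L1-HIT; vc=[12,2]
#8 0x20→b2/s0 VC-HIT; vc=[12,4]
#9 0x4e→b4/s0 VC-HIT; vc=[12,2]
#10 0xa7→b10/s0 MISS; vc=[12,2,4]
#11 0x4f→b4/s0 VC-HIT; vc=[12,2,10]
#12 0x43→b4/s0 L1-HIT; vc=[12,2,10]
#13 0x43→b4/s0 L1-HIT; vc=[12,2,10]
#14 0x43→b4/s0 L1-HIT; vc=[12,2,10]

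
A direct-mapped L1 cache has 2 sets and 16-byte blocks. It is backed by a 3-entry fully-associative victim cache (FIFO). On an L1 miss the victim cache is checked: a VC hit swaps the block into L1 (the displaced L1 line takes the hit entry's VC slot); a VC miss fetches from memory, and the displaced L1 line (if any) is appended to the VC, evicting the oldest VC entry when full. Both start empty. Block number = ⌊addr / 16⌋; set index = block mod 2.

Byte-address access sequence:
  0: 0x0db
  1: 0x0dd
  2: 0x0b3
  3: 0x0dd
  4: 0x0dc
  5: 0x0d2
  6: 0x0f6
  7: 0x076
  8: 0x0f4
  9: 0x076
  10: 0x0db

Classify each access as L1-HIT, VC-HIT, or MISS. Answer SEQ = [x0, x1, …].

SEQ = [MISS, L1-HIT, MISS, VC-HIT, L1-HIT, L1-HIT, MISS, MISS, VC-HIT, VC-HIT, VC-HIT]

  [0] addr=0xdb blk=13 s=1: MISS | VC []
  [1] addr=0xdd blk=13 s=1: L1-HIT | VC []
  [2] addr=0xb3 blk=11 s=1: MISS | VC [13]
  [3] addr=0xdd blk=13 s=1: VC-HIT | VC [11]
  [4] addr=0xdc blk=13 s=1: L1-HIT | VC [11]
  [5] addr=0xd2 blk=13 s=1: L1-HIT | VC [11]
  [6] addr=0xf6 blk=15 s=1: MISS | VC [11, 13]
  [7] addr=0x76 blk=7 s=1: MISS | VC [11, 13, 15]
  [8] addr=0xf4 blk=15 s=1: VC-HIT | VC [11, 13, 7]
  [9] addr=0x76 blk=7 s=1: VC-HIT | VC [11, 13, 15]
  [10] addr=0xdb blk=13 s=1: VC-HIT | VC [11, 7, 15]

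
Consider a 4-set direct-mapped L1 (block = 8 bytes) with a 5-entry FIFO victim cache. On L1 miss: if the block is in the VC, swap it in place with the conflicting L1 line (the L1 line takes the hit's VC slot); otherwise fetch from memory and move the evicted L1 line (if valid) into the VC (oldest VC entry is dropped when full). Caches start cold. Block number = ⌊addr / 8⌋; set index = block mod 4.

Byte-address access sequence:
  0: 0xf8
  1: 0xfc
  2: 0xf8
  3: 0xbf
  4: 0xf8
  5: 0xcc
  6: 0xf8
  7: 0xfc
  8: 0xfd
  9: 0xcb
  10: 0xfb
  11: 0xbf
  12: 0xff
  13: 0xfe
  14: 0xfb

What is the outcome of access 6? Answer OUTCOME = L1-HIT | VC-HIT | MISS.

  [0] addr=0xf8 blk=31 s=3: MISS | VC []
  [1] addr=0xfc blk=31 s=3: L1-HIT | VC []
  [2] addr=0xf8 blk=31 s=3: L1-HIT | VC []
  [3] addr=0xbf blk=23 s=3: MISS | VC [31]
  [4] addr=0xf8 blk=31 s=3: VC-HIT | VC [23]
  [5] addr=0xcc blk=25 s=1: MISS | VC [23]
  [6] addr=0xf8 blk=31 s=3: L1-HIT | VC [23]
  [7] addr=0xfc blk=31 s=3: L1-HIT | VC [23]
  [8] addr=0xfd blk=31 s=3: L1-HIT | VC [23]
  [9] addr=0xcb blk=25 s=1: L1-HIT | VC [23]
  [10] addr=0xfb blk=31 s=3: L1-HIT | VC [23]
  [11] addr=0xbf blk=23 s=3: VC-HIT | VC [31]
  [12] addr=0xff blk=31 s=3: VC-HIT | VC [23]
  [13] addr=0xfe blk=31 s=3: L1-HIT | VC [23]
  [14] addr=0xfb blk=31 s=3: L1-HIT | VC [23]

OUTCOME = L1-HIT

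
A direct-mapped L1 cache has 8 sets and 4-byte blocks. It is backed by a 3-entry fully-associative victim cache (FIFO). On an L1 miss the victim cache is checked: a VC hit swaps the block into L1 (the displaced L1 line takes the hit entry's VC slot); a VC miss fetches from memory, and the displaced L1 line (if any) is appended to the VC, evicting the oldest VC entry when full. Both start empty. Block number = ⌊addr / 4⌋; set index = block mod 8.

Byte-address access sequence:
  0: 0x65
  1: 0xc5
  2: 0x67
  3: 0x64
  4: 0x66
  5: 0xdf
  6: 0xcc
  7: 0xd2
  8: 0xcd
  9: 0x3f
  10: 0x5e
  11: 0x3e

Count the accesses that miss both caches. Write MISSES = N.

0: 0x65 (blk 25, set 1) → MISS  vc=[]
1: 0xc5 (blk 49, set 1) → MISS  vc=[25]
2: 0x67 (blk 25, set 1) → VC-HIT  vc=[49]
3: 0x64 (blk 25, set 1) → L1-HIT  vc=[49]
4: 0x66 (blk 25, set 1) → L1-HIT  vc=[49]
5: 0xdf (blk 55, set 7) → MISS  vc=[49]
6: 0xcc (blk 51, set 3) → MISS  vc=[49]
7: 0xd2 (blk 52, set 4) → MISS  vc=[49]
8: 0xcd (blk 51, set 3) → L1-HIT  vc=[49]
9: 0x3f (blk 15, set 7) → MISS  vc=[49, 55]
10: 0x5e (blk 23, set 7) → MISS  vc=[49, 55, 15]
11: 0x3e (blk 15, set 7) → VC-HIT  vc=[49, 55, 23]

MISSES = 7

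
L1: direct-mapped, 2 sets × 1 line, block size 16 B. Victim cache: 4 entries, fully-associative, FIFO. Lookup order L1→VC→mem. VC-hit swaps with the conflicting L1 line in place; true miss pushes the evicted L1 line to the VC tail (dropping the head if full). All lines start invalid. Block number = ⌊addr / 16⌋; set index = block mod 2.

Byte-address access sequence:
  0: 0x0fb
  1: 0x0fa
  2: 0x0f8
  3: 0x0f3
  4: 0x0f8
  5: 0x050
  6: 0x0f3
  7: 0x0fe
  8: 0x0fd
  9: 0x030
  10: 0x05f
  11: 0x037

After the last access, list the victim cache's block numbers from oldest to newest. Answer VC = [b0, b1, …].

0: 0xfb (blk 15, set 1) → MISS  vc=[]
1: 0xfa (blk 15, set 1) → L1-HIT  vc=[]
2: 0xf8 (blk 15, set 1) → L1-HIT  vc=[]
3: 0xf3 (blk 15, set 1) → L1-HIT  vc=[]
4: 0xf8 (blk 15, set 1) → L1-HIT  vc=[]
5: 0x50 (blk 5, set 1) → MISS  vc=[15]
6: 0xf3 (blk 15, set 1) → VC-HIT  vc=[5]
7: 0xfe (blk 15, set 1) → L1-HIT  vc=[5]
8: 0xfd (blk 15, set 1) → L1-HIT  vc=[5]
9: 0x30 (blk 3, set 1) → MISS  vc=[5, 15]
10: 0x5f (blk 5, set 1) → VC-HIT  vc=[3, 15]
11: 0x37 (blk 3, set 1) → VC-HIT  vc=[5, 15]

VC = [5, 15]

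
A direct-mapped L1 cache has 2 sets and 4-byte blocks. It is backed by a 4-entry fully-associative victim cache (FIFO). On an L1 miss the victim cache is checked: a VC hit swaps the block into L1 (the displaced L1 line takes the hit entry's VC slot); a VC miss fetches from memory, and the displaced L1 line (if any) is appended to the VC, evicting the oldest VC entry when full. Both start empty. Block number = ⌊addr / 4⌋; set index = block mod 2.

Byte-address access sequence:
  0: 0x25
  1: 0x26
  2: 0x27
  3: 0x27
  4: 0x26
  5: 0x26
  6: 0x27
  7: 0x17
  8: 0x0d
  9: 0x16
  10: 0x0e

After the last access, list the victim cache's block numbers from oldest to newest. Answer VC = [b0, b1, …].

VC = [9, 5]

  [0] addr=0x25 blk=9 s=1: MISS | VC []
  [1] addr=0x26 blk=9 s=1: L1-HIT | VC []
  [2] addr=0x27 blk=9 s=1: L1-HIT | VC []
  [3] addr=0x27 blk=9 s=1: L1-HIT | VC []
  [4] addr=0x26 blk=9 s=1: L1-HIT | VC []
  [5] addr=0x26 blk=9 s=1: L1-HIT | VC []
  [6] addr=0x27 blk=9 s=1: L1-HIT | VC []
  [7] addr=0x17 blk=5 s=1: MISS | VC [9]
  [8] addr=0xd blk=3 s=1: MISS | VC [9, 5]
  [9] addr=0x16 blk=5 s=1: VC-HIT | VC [9, 3]
  [10] addr=0xe blk=3 s=1: VC-HIT | VC [9, 5]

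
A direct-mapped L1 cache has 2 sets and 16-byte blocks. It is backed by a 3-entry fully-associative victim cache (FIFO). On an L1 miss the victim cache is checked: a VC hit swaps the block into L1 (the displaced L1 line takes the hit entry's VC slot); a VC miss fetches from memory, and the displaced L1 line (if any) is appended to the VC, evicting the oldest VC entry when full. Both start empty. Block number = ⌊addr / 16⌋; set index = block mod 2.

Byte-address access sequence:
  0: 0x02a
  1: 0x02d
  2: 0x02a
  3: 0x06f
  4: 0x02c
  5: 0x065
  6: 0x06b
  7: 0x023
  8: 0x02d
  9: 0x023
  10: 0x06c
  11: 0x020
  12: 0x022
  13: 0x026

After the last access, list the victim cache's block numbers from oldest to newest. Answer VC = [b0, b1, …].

  [0] addr=0x2a blk=2 s=0: MISS | VC []
  [1] addr=0x2d blk=2 s=0: L1-HIT | VC []
  [2] addr=0x2a blk=2 s=0: L1-HIT | VC []
  [3] addr=0x6f blk=6 s=0: MISS | VC [2]
  [4] addr=0x2c blk=2 s=0: VC-HIT | VC [6]
  [5] addr=0x65 blk=6 s=0: VC-HIT | VC [2]
  [6] addr=0x6b blk=6 s=0: L1-HIT | VC [2]
  [7] addr=0x23 blk=2 s=0: VC-HIT | VC [6]
  [8] addr=0x2d blk=2 s=0: L1-HIT | VC [6]
  [9] addr=0x23 blk=2 s=0: L1-HIT | VC [6]
  [10] addr=0x6c blk=6 s=0: VC-HIT | VC [2]
  [11] addr=0x20 blk=2 s=0: VC-HIT | VC [6]
  [12] addr=0x22 blk=2 s=0: L1-HIT | VC [6]
  [13] addr=0x26 blk=2 s=0: L1-HIT | VC [6]

VC = [6]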